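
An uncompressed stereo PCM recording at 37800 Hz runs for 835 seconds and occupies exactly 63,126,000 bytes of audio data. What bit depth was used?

8 bits

Bytes per sample = 63,126,000 / (37,800 × 835 × 2) = 63,126,000 / 63,126,000 = 1.
Bit depth = 1 × 8 = 8 bits.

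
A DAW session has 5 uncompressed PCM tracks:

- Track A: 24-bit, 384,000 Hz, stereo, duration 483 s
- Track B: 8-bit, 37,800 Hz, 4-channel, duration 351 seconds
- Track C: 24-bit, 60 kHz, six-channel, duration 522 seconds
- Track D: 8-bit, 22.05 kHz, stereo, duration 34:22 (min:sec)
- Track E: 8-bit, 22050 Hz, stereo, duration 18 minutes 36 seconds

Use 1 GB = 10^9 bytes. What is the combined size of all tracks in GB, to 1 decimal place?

Track A: 384,000 × 483 × 3 × 2 = 1,112,832,000 bytes.
Track B: 37,800 × 351 × 1 × 4 = 53,071,200 bytes.
Track C: 60,000 × 522 × 3 × 6 = 563,760,000 bytes.
Track D: 34:22 (min:sec) = 2,062 s; 22,050 × 2,062 × 1 × 2 = 90,934,200 bytes.
Track E: 18 minutes 36 seconds = 1,116 s; 22,050 × 1,116 × 1 × 2 = 49,215,600 bytes.
Total = 1,869,813,000 bytes = 1.9 GB.

1.9 GB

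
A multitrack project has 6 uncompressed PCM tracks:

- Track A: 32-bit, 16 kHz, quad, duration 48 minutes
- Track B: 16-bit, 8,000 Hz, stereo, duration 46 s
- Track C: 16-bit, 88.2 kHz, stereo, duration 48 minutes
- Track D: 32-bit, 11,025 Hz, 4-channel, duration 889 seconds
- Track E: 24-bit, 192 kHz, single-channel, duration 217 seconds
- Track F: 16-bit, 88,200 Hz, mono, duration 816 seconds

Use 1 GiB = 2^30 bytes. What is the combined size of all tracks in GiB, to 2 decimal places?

Track A: 48 minutes = 2,880 s; 16,000 × 2,880 × 4 × 4 = 737,280,000 bytes.
Track B: 8,000 × 46 × 2 × 2 = 1,472,000 bytes.
Track C: 48 minutes = 2,880 s; 88,200 × 2,880 × 2 × 2 = 1,016,064,000 bytes.
Track D: 11,025 × 889 × 4 × 4 = 156,819,600 bytes.
Track E: 192,000 × 217 × 3 × 1 = 124,992,000 bytes.
Track F: 88,200 × 816 × 2 × 1 = 143,942,400 bytes.
Total = 2,180,570,000 bytes = 2.03 GiB.

2.03 GiB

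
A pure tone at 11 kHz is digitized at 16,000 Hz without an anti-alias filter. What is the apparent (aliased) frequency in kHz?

Nyquist = 16,000/2 = 8,000 Hz; 11,000 Hz exceeds it.
Alias = |11,000 − 1×16,000| = |11,000 − 16,000| = 5,000 Hz = 5 kHz.

5 kHz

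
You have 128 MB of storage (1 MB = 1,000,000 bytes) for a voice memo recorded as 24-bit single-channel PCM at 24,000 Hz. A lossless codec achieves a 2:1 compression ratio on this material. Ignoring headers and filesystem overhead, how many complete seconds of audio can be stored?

3,555 seconds

Uncompressed byte rate = 24,000 × 3 × 1 = 72,000 bytes/s.
After 2:1 compression, effective rate ≈ 36000 bytes/s.
Capacity = 128 × 1,000,000 = 128,000,000 bytes.
128,000,000 / effective rate ≈ 3555.56 s → 3,555 seconds.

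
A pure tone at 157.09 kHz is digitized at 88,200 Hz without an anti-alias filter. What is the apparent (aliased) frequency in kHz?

Nyquist = 88,200/2 = 44,100 Hz; 157,090 Hz exceeds it.
Alias = |157,090 − 2×88,200| = |157,090 − 176,400| = 19,310 Hz = 19.31 kHz.

19.31 kHz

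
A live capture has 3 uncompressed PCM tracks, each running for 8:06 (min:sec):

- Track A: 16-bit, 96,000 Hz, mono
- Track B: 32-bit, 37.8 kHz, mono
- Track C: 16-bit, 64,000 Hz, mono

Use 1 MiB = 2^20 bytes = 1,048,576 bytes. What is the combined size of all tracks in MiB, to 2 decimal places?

218.39 MiB

8:06 (min:sec) = 486 s.
Track A: 96,000 × 486 × 2 × 1 = 93,312,000 bytes.
Track B: 37,800 × 486 × 4 × 1 = 73,483,200 bytes.
Track C: 64,000 × 486 × 2 × 1 = 62,208,000 bytes.
Total = 229,003,200 bytes = 218.39 MiB.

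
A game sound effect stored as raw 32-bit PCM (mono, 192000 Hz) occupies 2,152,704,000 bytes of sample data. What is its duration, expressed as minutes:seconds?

46:43

Byte rate = 192,000 × 4 × 1 = 768,000 bytes/s.
Duration = 2,152,704,000 / 768,000 = 2,803 s.
2,803 s = 46:43.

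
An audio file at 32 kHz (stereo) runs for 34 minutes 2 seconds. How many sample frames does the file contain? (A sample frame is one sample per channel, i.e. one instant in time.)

65,344,000 sample frames

34 minutes 2 seconds = 2,042 s.
32,000 samples/s × 2,042 s = 65,344,000 frames.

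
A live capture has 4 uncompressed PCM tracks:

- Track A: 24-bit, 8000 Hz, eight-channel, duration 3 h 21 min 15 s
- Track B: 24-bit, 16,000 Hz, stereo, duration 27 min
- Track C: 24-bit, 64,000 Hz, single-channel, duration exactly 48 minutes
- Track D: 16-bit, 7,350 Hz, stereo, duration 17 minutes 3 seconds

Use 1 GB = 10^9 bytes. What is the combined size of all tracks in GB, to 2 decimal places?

3.06 GB

Track A: 3 h 21 min 15 s = 12,075 s; 8,000 × 12,075 × 3 × 8 = 2,318,400,000 bytes.
Track B: 27 min = 1,620 s; 16,000 × 1,620 × 3 × 2 = 155,520,000 bytes.
Track C: exactly 48 minutes = 2,880 s; 64,000 × 2,880 × 3 × 1 = 552,960,000 bytes.
Track D: 17 minutes 3 seconds = 1,023 s; 7,350 × 1,023 × 2 × 2 = 30,076,200 bytes.
Total = 3,056,956,200 bytes = 3.06 GB.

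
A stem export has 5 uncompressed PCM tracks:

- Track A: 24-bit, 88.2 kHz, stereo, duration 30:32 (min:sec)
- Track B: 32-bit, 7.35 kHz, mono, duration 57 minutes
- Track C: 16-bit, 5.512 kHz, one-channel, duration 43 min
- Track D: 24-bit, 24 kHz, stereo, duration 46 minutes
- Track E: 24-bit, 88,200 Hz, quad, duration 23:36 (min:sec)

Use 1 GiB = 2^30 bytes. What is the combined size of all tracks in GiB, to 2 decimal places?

2.79 GiB

Track A: 30:32 (min:sec) = 1,832 s; 88,200 × 1,832 × 3 × 2 = 969,494,400 bytes.
Track B: 57 minutes = 3,420 s; 7,350 × 3,420 × 4 × 1 = 100,548,000 bytes.
Track C: 43 min = 2,580 s; 5,512 × 2,580 × 2 × 1 = 28,441,920 bytes.
Track D: 46 minutes = 2,760 s; 24,000 × 2,760 × 3 × 2 = 397,440,000 bytes.
Track E: 23:36 (min:sec) = 1,416 s; 88,200 × 1,416 × 3 × 4 = 1,498,694,400 bytes.
Total = 2,994,618,720 bytes = 2.79 GiB.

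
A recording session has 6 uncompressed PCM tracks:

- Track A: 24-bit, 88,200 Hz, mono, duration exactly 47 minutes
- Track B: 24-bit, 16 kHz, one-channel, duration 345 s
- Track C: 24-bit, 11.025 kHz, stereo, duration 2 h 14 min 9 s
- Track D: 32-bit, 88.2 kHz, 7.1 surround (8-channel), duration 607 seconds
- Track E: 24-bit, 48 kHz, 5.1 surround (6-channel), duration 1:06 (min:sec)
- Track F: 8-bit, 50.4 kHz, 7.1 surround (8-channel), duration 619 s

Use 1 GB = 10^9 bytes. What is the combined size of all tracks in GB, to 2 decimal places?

Track A: exactly 47 minutes = 2,820 s; 88,200 × 2,820 × 3 × 1 = 746,172,000 bytes.
Track B: 16,000 × 345 × 3 × 1 = 16,560,000 bytes.
Track C: 2 h 14 min 9 s = 8,049 s; 11,025 × 8,049 × 3 × 2 = 532,441,350 bytes.
Track D: 88,200 × 607 × 4 × 8 = 1,713,196,800 bytes.
Track E: 1:06 (min:sec) = 66 s; 48,000 × 66 × 3 × 6 = 57,024,000 bytes.
Track F: 50,400 × 619 × 1 × 8 = 249,580,800 bytes.
Total = 3,314,974,950 bytes = 3.31 GB.

3.31 GB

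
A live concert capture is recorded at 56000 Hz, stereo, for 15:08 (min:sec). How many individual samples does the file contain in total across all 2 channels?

15:08 (min:sec) = 908 s.
56,000 × 908 s × 2 ch = 101,696,000 samples.

101,696,000 samples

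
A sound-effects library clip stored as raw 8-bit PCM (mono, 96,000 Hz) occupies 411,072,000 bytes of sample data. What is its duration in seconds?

4,282 seconds

Byte rate = 96,000 × 1 × 1 = 96,000 bytes/s.
Duration = 411,072,000 / 96,000 = 4,282 s.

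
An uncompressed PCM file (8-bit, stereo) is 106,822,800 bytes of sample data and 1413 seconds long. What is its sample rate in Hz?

37,800 Hz

Bytes = sample_rate × seconds × bytes_per_sample × channels.
sample_rate = 106,822,800 / (1,413 × 1 × 2) = 106,822,800 / 2,826 = 37,800 Hz.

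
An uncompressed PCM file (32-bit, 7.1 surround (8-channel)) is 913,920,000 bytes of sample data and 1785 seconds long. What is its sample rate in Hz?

Bytes = sample_rate × seconds × bytes_per_sample × channels.
sample_rate = 913,920,000 / (1,785 × 4 × 8) = 913,920,000 / 57,120 = 16,000 Hz.

16,000 Hz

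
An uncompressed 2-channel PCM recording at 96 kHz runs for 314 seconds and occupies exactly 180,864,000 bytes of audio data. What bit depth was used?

Bytes per sample = 180,864,000 / (96,000 × 314 × 2) = 180,864,000 / 60,288,000 = 3.
Bit depth = 3 × 8 = 24 bits.

24 bits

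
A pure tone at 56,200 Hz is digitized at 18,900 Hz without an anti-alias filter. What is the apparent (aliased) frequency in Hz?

Nyquist = 18,900/2 = 9,450 Hz; 56,200 Hz exceeds it.
Alias = |56,200 − 3×18,900| = |56,200 − 56,700| = 500 Hz.

500 Hz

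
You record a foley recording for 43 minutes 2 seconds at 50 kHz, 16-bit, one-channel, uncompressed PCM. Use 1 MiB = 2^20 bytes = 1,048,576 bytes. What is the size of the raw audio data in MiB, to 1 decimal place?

246.2 MiB

Duration = 43 minutes 2 seconds = 2,582 s.
Bytes = 50,000 samples/s × 2,582 s × 2 bytes/sample × 1 ch = 258,200,000 bytes.
258,200,000 / 1,048,576 = 246.2 MiB.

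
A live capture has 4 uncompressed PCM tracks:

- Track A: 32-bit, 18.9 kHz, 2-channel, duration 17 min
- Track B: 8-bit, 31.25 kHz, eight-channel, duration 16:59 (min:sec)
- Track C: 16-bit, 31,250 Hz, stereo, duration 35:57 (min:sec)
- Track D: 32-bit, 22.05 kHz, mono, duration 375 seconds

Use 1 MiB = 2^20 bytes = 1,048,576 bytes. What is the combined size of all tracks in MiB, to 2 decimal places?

Track A: 17 min = 1,020 s; 18,900 × 1,020 × 4 × 2 = 154,224,000 bytes.
Track B: 16:59 (min:sec) = 1,019 s; 31,250 × 1,019 × 1 × 8 = 254,750,000 bytes.
Track C: 35:57 (min:sec) = 2,157 s; 31,250 × 2,157 × 2 × 2 = 269,625,000 bytes.
Track D: 22,050 × 375 × 4 × 1 = 33,075,000 bytes.
Total = 711,674,000 bytes = 678.71 MiB.

678.71 MiB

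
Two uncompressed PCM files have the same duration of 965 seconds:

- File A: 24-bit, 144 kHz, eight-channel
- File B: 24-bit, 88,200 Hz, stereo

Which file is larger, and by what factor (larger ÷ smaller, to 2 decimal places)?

File A, by a factor of 6.53

File A: 144,000 × 3 × 8 = 3,456,000 bytes/s.
File B: 88,200 × 3 × 2 = 529,200 bytes/s.
File A is larger; ratio = 3,335,040,000 / 510,678,000 = 6.53.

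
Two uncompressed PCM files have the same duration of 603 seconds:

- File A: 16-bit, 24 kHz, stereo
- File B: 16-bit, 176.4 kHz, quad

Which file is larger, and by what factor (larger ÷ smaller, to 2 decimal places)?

File A: 24,000 × 2 × 2 = 96,000 bytes/s.
File B: 176,400 × 2 × 4 = 1,411,200 bytes/s.
File B is larger; ratio = 850,953,600 / 57,888,000 = 14.70.

File B, by a factor of 14.70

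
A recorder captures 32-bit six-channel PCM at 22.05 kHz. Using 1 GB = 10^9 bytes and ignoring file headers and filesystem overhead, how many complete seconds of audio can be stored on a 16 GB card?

Uncompressed byte rate = 22,050 × 4 × 6 = 529,200 bytes/s.
Capacity = 16 × 1,000,000,000 = 16,000,000,000 bytes.
16,000,000,000 / 529,200 ≈ 30234.32 s → 30,234 seconds.

30,234 seconds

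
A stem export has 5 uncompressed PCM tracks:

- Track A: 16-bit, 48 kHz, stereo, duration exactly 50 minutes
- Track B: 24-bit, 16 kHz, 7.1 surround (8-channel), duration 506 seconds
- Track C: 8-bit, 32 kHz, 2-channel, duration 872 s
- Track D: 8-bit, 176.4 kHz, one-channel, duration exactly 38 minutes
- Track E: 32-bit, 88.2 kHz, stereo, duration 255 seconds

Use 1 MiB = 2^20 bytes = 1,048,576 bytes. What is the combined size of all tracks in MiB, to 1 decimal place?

1343.0 MiB

Track A: exactly 50 minutes = 3,000 s; 48,000 × 3,000 × 2 × 2 = 576,000,000 bytes.
Track B: 16,000 × 506 × 3 × 8 = 194,304,000 bytes.
Track C: 32,000 × 872 × 1 × 2 = 55,808,000 bytes.
Track D: exactly 38 minutes = 2,280 s; 176,400 × 2,280 × 1 × 1 = 402,192,000 bytes.
Track E: 88,200 × 255 × 4 × 2 = 179,928,000 bytes.
Total = 1,408,232,000 bytes = 1343.0 MiB.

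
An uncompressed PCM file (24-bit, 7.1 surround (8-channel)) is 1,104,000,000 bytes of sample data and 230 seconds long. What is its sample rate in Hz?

200,000 Hz

Bytes = sample_rate × seconds × bytes_per_sample × channels.
sample_rate = 1,104,000,000 / (230 × 3 × 8) = 1,104,000,000 / 5,520 = 200,000 Hz.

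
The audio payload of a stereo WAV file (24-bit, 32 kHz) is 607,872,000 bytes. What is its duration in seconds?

3,166 seconds

Byte rate = 32,000 × 3 × 2 = 192,000 bytes/s.
Duration = 607,872,000 / 192,000 = 3,166 s.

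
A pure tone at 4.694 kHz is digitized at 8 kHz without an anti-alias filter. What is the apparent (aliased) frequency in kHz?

3.306 kHz

Nyquist = 8,000/2 = 4,000 Hz; 4,694 Hz exceeds it.
Alias = |4,694 − 1×8,000| = |4,694 − 8,000| = 3,306 Hz = 3.306 kHz.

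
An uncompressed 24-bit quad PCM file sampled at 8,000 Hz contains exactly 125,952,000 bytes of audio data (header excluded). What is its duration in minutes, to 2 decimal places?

Byte rate = 8,000 × 3 × 4 = 96,000 bytes/s.
Duration = 125,952,000 / 96,000 = 1,312 s.
1,312 s / 60 = 21.87 minutes.

21.87 minutes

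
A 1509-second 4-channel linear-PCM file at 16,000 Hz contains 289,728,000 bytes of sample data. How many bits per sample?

Bytes per sample = 289,728,000 / (16,000 × 1,509 × 4) = 289,728,000 / 96,576,000 = 3.
Bit depth = 3 × 8 = 24 bits.

24 bits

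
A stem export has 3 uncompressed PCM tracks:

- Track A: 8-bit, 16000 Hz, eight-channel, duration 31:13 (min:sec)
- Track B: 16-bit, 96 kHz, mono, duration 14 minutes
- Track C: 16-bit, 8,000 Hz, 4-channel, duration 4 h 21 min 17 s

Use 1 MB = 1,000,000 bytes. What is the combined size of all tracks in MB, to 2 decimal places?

Track A: 31:13 (min:sec) = 1,873 s; 16,000 × 1,873 × 1 × 8 = 239,744,000 bytes.
Track B: 14 minutes = 840 s; 96,000 × 840 × 2 × 1 = 161,280,000 bytes.
Track C: 4 h 21 min 17 s = 15,677 s; 8,000 × 15,677 × 2 × 4 = 1,003,328,000 bytes.
Total = 1,404,352,000 bytes = 1404.35 MB.

1404.35 MB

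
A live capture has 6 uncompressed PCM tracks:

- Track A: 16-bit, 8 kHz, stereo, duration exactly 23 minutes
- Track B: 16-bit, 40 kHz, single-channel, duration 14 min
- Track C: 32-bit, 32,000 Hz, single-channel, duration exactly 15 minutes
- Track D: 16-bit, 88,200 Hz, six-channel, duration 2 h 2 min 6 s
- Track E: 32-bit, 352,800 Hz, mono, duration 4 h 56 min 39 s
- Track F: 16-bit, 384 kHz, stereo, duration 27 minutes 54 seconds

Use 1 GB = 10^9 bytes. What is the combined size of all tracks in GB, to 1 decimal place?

35.7 GB

Track A: exactly 23 minutes = 1,380 s; 8,000 × 1,380 × 2 × 2 = 44,160,000 bytes.
Track B: 14 min = 840 s; 40,000 × 840 × 2 × 1 = 67,200,000 bytes.
Track C: exactly 15 minutes = 900 s; 32,000 × 900 × 4 × 1 = 115,200,000 bytes.
Track D: 2 h 2 min 6 s = 7,326 s; 88,200 × 7,326 × 2 × 6 = 7,753,838,400 bytes.
Track E: 4 h 56 min 39 s = 17,799 s; 352,800 × 17,799 × 4 × 1 = 25,117,948,800 bytes.
Track F: 27 minutes 54 seconds = 1,674 s; 384,000 × 1,674 × 2 × 2 = 2,571,264,000 bytes.
Total = 35,669,611,200 bytes = 35.7 GB.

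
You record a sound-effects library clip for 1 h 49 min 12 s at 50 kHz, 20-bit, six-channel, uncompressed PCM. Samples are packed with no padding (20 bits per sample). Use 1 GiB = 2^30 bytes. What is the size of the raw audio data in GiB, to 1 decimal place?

4.6 GiB

Duration = 1 h 49 min 12 s = 6,552 s.
Bits = 50,000 × 6,552 × 20 × 6 = 39,312,000,000 bits = 4,914,000,000 bytes.
4,914,000,000 / 1,073,741,824 = 4.6 GiB.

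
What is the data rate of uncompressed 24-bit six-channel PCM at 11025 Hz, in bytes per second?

198,450 bytes/s

Bit rate = 11,025 × 24 × 6 = 1,587,600 bits/s.
1,587,600 / 8 = 198,450 bytes/s.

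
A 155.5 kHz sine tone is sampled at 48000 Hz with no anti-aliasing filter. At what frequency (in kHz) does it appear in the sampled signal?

11.5 kHz

Nyquist = 48,000/2 = 24,000 Hz; 155,500 Hz exceeds it.
Alias = |155,500 − 3×48,000| = |155,500 − 144,000| = 11,500 Hz = 11.5 kHz.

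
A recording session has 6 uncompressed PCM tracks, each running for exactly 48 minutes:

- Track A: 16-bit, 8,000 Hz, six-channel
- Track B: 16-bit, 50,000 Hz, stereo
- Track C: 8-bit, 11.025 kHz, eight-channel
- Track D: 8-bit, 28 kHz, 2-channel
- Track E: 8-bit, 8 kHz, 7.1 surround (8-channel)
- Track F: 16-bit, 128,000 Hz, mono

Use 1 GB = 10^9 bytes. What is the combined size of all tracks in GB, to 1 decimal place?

2.2 GB

exactly 48 minutes = 2,880 s.
Track A: 8,000 × 2,880 × 2 × 6 = 276,480,000 bytes.
Track B: 50,000 × 2,880 × 2 × 2 = 576,000,000 bytes.
Track C: 11,025 × 2,880 × 1 × 8 = 254,016,000 bytes.
Track D: 28,000 × 2,880 × 1 × 2 = 161,280,000 bytes.
Track E: 8,000 × 2,880 × 1 × 8 = 184,320,000 bytes.
Track F: 128,000 × 2,880 × 2 × 1 = 737,280,000 bytes.
Total = 2,189,376,000 bytes = 2.2 GB.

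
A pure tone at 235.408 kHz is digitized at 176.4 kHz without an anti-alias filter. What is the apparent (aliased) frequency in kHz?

Nyquist = 176,400/2 = 88,200 Hz; 235,408 Hz exceeds it.
Alias = |235,408 − 1×176,400| = |235,408 − 176,400| = 59,008 Hz = 59.008 kHz.

59.008 kHz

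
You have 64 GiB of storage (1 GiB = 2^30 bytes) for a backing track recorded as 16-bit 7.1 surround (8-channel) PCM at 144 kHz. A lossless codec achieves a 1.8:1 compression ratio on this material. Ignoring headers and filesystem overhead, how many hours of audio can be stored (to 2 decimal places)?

14.91 hours

Uncompressed byte rate = 144,000 × 2 × 8 = 2,304,000 bytes/s.
After 1.8:1 compression, effective rate ≈ 1280000 bytes/s.
Capacity = 64 × 1,073,741,824 = 68,719,476,736 bytes.
68,719,476,736 / effective rate ≈ 53687.09 s → 14.91 hours.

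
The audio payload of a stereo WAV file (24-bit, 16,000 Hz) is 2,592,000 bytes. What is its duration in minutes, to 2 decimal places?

Byte rate = 16,000 × 3 × 2 = 96,000 bytes/s.
Duration = 2,592,000 / 96,000 = 27 s.
27 s / 60 = 0.45 minutes.

0.45 minutes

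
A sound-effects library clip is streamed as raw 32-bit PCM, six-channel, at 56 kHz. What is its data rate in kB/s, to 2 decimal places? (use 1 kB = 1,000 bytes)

1344.00 kB/s

Bit rate = 56,000 × 32 × 6 = 10,752,000 bits/s.
10,752,000 / 8 = 1,344,000 B/s = 1344.00 kB/s.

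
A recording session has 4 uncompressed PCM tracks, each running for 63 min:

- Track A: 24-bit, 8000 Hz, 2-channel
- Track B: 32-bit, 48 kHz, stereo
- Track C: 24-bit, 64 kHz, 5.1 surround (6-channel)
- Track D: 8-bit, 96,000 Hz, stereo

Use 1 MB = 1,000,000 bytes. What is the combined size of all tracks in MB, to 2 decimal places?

6713.28 MB

63 min = 3,780 s.
Track A: 8,000 × 3,780 × 3 × 2 = 181,440,000 bytes.
Track B: 48,000 × 3,780 × 4 × 2 = 1,451,520,000 bytes.
Track C: 64,000 × 3,780 × 3 × 6 = 4,354,560,000 bytes.
Track D: 96,000 × 3,780 × 1 × 2 = 725,760,000 bytes.
Total = 6,713,280,000 bytes = 6713.28 MB.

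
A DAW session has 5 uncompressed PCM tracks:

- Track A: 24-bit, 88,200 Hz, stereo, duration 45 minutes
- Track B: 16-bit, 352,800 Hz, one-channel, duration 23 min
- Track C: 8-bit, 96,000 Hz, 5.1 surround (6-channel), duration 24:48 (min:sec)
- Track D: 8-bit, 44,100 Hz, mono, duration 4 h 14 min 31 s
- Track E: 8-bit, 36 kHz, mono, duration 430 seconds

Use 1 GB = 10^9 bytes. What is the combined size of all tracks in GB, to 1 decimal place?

Track A: 45 minutes = 2,700 s; 88,200 × 2,700 × 3 × 2 = 1,428,840,000 bytes.
Track B: 23 min = 1,380 s; 352,800 × 1,380 × 2 × 1 = 973,728,000 bytes.
Track C: 24:48 (min:sec) = 1,488 s; 96,000 × 1,488 × 1 × 6 = 857,088,000 bytes.
Track D: 4 h 14 min 31 s = 15,271 s; 44,100 × 15,271 × 1 × 1 = 673,451,100 bytes.
Track E: 36,000 × 430 × 1 × 1 = 15,480,000 bytes.
Total = 3,948,587,100 bytes = 3.9 GB.

3.9 GB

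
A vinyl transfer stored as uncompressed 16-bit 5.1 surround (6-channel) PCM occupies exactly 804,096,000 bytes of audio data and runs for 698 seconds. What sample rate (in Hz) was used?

96,000 Hz

Bytes = sample_rate × seconds × bytes_per_sample × channels.
sample_rate = 804,096,000 / (698 × 2 × 6) = 804,096,000 / 8,376 = 96,000 Hz.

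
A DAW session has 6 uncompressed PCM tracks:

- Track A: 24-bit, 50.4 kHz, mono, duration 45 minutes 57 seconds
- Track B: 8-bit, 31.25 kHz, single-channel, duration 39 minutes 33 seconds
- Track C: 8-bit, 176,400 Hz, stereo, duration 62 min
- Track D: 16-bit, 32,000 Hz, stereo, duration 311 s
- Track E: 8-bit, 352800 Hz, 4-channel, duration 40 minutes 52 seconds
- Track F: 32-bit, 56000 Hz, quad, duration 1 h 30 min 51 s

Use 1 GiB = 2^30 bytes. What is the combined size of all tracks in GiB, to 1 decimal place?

9.5 GiB

Track A: 45 minutes 57 seconds = 2,757 s; 50,400 × 2,757 × 3 × 1 = 416,858,400 bytes.
Track B: 39 minutes 33 seconds = 2,373 s; 31,250 × 2,373 × 1 × 1 = 74,156,250 bytes.
Track C: 62 min = 3,720 s; 176,400 × 3,720 × 1 × 2 = 1,312,416,000 bytes.
Track D: 32,000 × 311 × 2 × 2 = 39,808,000 bytes.
Track E: 40 minutes 52 seconds = 2,452 s; 352,800 × 2,452 × 1 × 4 = 3,460,262,400 bytes.
Track F: 1 h 30 min 51 s = 5,451 s; 56,000 × 5,451 × 4 × 4 = 4,884,096,000 bytes.
Total = 10,187,597,050 bytes = 9.5 GiB.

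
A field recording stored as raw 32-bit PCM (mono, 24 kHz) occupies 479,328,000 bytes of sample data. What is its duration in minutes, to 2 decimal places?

Byte rate = 24,000 × 4 × 1 = 96,000 bytes/s.
Duration = 479,328,000 / 96,000 = 4,993 s.
4,993 s / 60 = 83.22 minutes.

83.22 minutes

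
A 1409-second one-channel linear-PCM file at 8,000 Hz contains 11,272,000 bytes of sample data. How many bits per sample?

8 bits

Bytes per sample = 11,272,000 / (8,000 × 1,409 × 1) = 11,272,000 / 11,272,000 = 1.
Bit depth = 1 × 8 = 8 bits.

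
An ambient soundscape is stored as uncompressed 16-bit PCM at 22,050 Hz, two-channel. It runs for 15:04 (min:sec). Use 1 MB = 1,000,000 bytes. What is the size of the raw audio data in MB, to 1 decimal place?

79.7 MB

Duration = 15:04 (min:sec) = 904 s.
Bytes = 22,050 samples/s × 904 s × 2 bytes/sample × 2 ch = 79,732,800 bytes.
79,732,800 / 1,000,000 = 79.7 MB.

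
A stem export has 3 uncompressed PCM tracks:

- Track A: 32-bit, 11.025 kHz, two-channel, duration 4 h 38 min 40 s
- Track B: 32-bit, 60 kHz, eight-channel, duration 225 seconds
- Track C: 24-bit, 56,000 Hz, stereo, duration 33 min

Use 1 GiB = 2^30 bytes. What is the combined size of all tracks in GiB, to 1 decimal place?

Track A: 4 h 38 min 40 s = 16,720 s; 11,025 × 16,720 × 4 × 2 = 1,474,704,000 bytes.
Track B: 60,000 × 225 × 4 × 8 = 432,000,000 bytes.
Track C: 33 min = 1,980 s; 56,000 × 1,980 × 3 × 2 = 665,280,000 bytes.
Total = 2,571,984,000 bytes = 2.4 GiB.

2.4 GiB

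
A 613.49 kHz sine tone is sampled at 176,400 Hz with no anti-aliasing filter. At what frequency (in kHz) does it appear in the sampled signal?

84.29 kHz

Nyquist = 176,400/2 = 88,200 Hz; 613,490 Hz exceeds it.
Alias = |613,490 − 3×176,400| = |613,490 − 529,200| = 84,290 Hz = 84.29 kHz.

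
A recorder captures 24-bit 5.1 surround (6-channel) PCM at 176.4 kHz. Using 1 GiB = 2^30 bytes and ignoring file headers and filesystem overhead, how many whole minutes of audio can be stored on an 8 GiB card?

45 minutes

Uncompressed byte rate = 176,400 × 3 × 6 = 3,175,200 bytes/s.
Capacity = 8 × 1,073,741,824 = 8,589,934,592 bytes.
8,589,934,592 / 3,175,200 ≈ 2705.32 s → 45 minutes.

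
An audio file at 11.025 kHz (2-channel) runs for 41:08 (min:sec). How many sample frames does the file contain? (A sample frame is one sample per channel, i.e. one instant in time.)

27,209,700 sample frames

41:08 (min:sec) = 2,468 s.
11,025 samples/s × 2,468 s = 27,209,700 frames.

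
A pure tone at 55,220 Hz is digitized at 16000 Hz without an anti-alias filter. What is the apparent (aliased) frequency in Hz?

7,220 Hz

Nyquist = 16,000/2 = 8,000 Hz; 55,220 Hz exceeds it.
Alias = |55,220 − 3×16,000| = |55,220 − 48,000| = 7,220 Hz.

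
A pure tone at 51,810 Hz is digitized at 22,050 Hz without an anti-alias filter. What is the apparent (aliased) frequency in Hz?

Nyquist = 22,050/2 = 11,025 Hz; 51,810 Hz exceeds it.
Alias = |51,810 − 2×22,050| = |51,810 − 44,100| = 7,710 Hz.

7,710 Hz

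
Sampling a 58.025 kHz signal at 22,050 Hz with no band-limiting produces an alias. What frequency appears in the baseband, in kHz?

8.125 kHz

Nyquist = 22,050/2 = 11,025 Hz; 58,025 Hz exceeds it.
Alias = |58,025 − 3×22,050| = |58,025 − 66,150| = 8,125 Hz = 8.125 kHz.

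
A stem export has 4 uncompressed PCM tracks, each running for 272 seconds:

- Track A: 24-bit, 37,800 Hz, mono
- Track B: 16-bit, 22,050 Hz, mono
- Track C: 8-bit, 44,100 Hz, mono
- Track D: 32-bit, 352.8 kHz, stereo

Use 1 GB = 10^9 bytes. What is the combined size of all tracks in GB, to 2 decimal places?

Track A: 37,800 × 272 × 3 × 1 = 30,844,800 bytes.
Track B: 22,050 × 272 × 2 × 1 = 11,995,200 bytes.
Track C: 44,100 × 272 × 1 × 1 = 11,995,200 bytes.
Track D: 352,800 × 272 × 4 × 2 = 767,692,800 bytes.
Total = 822,528,000 bytes = 0.82 GB.

0.82 GB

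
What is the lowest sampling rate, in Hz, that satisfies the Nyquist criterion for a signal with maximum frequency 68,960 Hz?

137,920 Hz

Minimum sample rate = 2 × 68,960 Hz = 137,920 Hz.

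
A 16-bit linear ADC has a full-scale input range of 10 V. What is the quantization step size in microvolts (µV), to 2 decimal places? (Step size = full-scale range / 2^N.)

152.59 µV

10 V / 2^16 = 10 / 65,536 V = 152.59 µV.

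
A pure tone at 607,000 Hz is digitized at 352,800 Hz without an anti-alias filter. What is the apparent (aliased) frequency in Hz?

98,600 Hz

Nyquist = 352,800/2 = 176,400 Hz; 607,000 Hz exceeds it.
Alias = |607,000 − 2×352,800| = |607,000 − 705,600| = 98,600 Hz.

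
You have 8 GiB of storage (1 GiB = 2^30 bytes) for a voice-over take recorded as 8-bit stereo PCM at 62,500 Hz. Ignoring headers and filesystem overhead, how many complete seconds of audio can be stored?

Uncompressed byte rate = 62,500 × 1 × 2 = 125,000 bytes/s.
Capacity = 8 × 1,073,741,824 = 8,589,934,592 bytes.
8,589,934,592 / 125,000 ≈ 68719.48 s → 68,719 seconds.

68,719 seconds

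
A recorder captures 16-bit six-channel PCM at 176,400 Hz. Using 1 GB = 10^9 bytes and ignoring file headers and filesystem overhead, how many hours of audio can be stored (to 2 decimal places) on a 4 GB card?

Uncompressed byte rate = 176,400 × 2 × 6 = 2,116,800 bytes/s.
Capacity = 4 × 1,000,000,000 = 4,000,000,000 bytes.
4,000,000,000 / 2,116,800 ≈ 1889.64 s → 0.52 hours.

0.52 hours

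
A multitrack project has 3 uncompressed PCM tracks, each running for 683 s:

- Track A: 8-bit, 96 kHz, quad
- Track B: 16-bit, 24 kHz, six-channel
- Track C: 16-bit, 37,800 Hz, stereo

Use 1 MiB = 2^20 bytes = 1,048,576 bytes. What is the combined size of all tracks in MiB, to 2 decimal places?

Track A: 96,000 × 683 × 1 × 4 = 262,272,000 bytes.
Track B: 24,000 × 683 × 2 × 6 = 196,704,000 bytes.
Track C: 37,800 × 683 × 2 × 2 = 103,269,600 bytes.
Total = 562,245,600 bytes = 536.20 MiB.

536.20 MiB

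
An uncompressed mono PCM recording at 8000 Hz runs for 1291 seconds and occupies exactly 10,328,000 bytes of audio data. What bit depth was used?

8 bits

Bytes per sample = 10,328,000 / (8,000 × 1,291 × 1) = 10,328,000 / 10,328,000 = 1.
Bit depth = 1 × 8 = 8 bits.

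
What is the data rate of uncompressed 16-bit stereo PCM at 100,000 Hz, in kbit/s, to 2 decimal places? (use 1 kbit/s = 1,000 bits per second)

Bit rate = 100,000 × 16 × 2 = 3,200,000 bits/s.
= 3200.00 kbit/s.

3200.00 kbit/s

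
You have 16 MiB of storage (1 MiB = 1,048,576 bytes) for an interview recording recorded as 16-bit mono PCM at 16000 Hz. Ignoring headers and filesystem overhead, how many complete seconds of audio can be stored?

524 seconds

Uncompressed byte rate = 16,000 × 2 × 1 = 32,000 bytes/s.
Capacity = 16 × 1,048,576 = 16,777,216 bytes.
16,777,216 / 32,000 ≈ 524.29 s → 524 seconds.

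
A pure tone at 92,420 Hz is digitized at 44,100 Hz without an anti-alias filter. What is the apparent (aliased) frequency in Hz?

Nyquist = 44,100/2 = 22,050 Hz; 92,420 Hz exceeds it.
Alias = |92,420 − 2×44,100| = |92,420 − 88,200| = 4,220 Hz.

4,220 Hz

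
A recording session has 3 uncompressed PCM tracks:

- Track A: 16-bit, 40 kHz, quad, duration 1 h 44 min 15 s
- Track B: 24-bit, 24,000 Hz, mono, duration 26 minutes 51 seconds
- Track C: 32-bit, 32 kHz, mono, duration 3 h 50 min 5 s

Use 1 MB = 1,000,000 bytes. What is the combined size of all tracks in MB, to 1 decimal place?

3884.6 MB

Track A: 1 h 44 min 15 s = 6,255 s; 40,000 × 6,255 × 2 × 4 = 2,001,600,000 bytes.
Track B: 26 minutes 51 seconds = 1,611 s; 24,000 × 1,611 × 3 × 1 = 115,992,000 bytes.
Track C: 3 h 50 min 5 s = 13,805 s; 32,000 × 13,805 × 4 × 1 = 1,767,040,000 bytes.
Total = 3,884,632,000 bytes = 3884.6 MB.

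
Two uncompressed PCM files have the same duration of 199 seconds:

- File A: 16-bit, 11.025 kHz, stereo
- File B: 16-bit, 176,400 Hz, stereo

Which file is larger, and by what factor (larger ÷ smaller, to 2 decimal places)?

File A: 11,025 × 2 × 2 = 44,100 bytes/s.
File B: 176,400 × 2 × 2 = 705,600 bytes/s.
File B is larger; ratio = 140,414,400 / 8,775,900 = 16.00.

File B, by a factor of 16.00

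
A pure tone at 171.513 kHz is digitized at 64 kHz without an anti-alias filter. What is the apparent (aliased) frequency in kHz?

Nyquist = 64,000/2 = 32,000 Hz; 171,513 Hz exceeds it.
Alias = |171,513 − 3×64,000| = |171,513 − 192,000| = 20,487 Hz = 20.487 kHz.

20.487 kHz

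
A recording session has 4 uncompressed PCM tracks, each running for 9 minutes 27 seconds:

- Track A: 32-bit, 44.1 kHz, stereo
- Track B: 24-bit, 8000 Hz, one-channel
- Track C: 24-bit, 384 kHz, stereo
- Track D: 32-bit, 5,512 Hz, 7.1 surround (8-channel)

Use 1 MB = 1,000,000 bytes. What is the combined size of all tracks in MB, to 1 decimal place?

9 minutes 27 seconds = 567 s.
Track A: 44,100 × 567 × 4 × 2 = 200,037,600 bytes.
Track B: 8,000 × 567 × 3 × 1 = 13,608,000 bytes.
Track C: 384,000 × 567 × 3 × 2 = 1,306,368,000 bytes.
Track D: 5,512 × 567 × 4 × 8 = 100,009,728 bytes.
Total = 1,620,023,328 bytes = 1620.0 MB.

1620.0 MB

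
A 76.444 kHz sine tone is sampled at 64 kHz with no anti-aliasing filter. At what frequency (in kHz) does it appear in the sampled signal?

Nyquist = 64,000/2 = 32,000 Hz; 76,444 Hz exceeds it.
Alias = |76,444 − 1×64,000| = |76,444 − 64,000| = 12,444 Hz = 12.444 kHz.

12.444 kHz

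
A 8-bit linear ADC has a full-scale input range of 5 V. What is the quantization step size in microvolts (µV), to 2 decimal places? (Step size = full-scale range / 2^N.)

5 V / 2^8 = 5 / 256 V = 19531.25 µV.

19531.25 µV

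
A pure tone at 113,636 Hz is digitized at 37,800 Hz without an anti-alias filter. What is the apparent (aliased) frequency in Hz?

Nyquist = 37,800/2 = 18,900 Hz; 113,636 Hz exceeds it.
Alias = |113,636 − 3×37,800| = |113,636 − 113,400| = 236 Hz.

236 Hz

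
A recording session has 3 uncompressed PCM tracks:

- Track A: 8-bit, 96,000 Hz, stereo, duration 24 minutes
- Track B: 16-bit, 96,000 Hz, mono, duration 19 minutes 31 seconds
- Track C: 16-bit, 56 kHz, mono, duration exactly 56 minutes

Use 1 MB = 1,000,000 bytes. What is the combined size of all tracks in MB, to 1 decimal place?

Track A: 24 minutes = 1,440 s; 96,000 × 1,440 × 1 × 2 = 276,480,000 bytes.
Track B: 19 minutes 31 seconds = 1,171 s; 96,000 × 1,171 × 2 × 1 = 224,832,000 bytes.
Track C: exactly 56 minutes = 3,360 s; 56,000 × 3,360 × 2 × 1 = 376,320,000 bytes.
Total = 877,632,000 bytes = 877.6 MB.

877.6 MB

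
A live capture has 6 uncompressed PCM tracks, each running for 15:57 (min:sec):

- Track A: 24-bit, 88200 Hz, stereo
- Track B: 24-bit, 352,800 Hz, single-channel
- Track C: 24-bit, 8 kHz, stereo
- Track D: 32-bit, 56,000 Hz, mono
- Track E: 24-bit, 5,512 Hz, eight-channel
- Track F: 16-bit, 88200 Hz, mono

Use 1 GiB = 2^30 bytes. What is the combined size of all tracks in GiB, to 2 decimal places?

1.93 GiB

15:57 (min:sec) = 957 s.
Track A: 88,200 × 957 × 3 × 2 = 506,444,400 bytes.
Track B: 352,800 × 957 × 3 × 1 = 1,012,888,800 bytes.
Track C: 8,000 × 957 × 3 × 2 = 45,936,000 bytes.
Track D: 56,000 × 957 × 4 × 1 = 214,368,000 bytes.
Track E: 5,512 × 957 × 3 × 8 = 126,599,616 bytes.
Track F: 88,200 × 957 × 2 × 1 = 168,814,800 bytes.
Total = 2,075,051,616 bytes = 1.93 GiB.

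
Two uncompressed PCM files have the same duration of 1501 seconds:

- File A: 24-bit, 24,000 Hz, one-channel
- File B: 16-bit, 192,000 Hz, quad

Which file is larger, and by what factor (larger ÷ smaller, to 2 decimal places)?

File A: 24,000 × 3 × 1 = 72,000 bytes/s.
File B: 192,000 × 2 × 4 = 1,536,000 bytes/s.
File B is larger; ratio = 2,305,536,000 / 108,072,000 = 21.33.

File B, by a factor of 21.33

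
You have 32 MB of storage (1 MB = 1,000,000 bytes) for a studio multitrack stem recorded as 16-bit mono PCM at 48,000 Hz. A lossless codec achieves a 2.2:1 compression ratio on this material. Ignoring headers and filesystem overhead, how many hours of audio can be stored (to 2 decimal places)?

0.20 hours

Uncompressed byte rate = 48,000 × 2 × 1 = 96,000 bytes/s.
After 2.2:1 compression, effective rate ≈ 43636.36 bytes/s.
Capacity = 32 × 1,000,000 = 32,000,000 bytes.
32,000,000 / effective rate ≈ 733.33 s → 0.20 hours.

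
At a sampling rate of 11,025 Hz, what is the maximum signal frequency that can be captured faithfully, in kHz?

Nyquist frequency = sample rate / 2 = 11,025 / 2 = 5.5125 kHz.

5.5125 kHz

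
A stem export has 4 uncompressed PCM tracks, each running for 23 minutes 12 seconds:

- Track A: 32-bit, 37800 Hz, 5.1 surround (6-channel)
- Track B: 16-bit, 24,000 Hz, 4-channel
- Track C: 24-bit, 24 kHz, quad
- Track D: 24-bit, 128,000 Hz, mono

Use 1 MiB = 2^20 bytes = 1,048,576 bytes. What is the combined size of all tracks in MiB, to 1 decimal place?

23 minutes 12 seconds = 1,392 s.
Track A: 37,800 × 1,392 × 4 × 6 = 1,262,822,400 bytes.
Track B: 24,000 × 1,392 × 2 × 4 = 267,264,000 bytes.
Track C: 24,000 × 1,392 × 3 × 4 = 400,896,000 bytes.
Track D: 128,000 × 1,392 × 3 × 1 = 534,528,000 bytes.
Total = 2,465,510,400 bytes = 2351.3 MiB.

2351.3 MiB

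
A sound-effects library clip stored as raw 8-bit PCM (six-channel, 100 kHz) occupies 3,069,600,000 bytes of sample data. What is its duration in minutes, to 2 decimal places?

Byte rate = 100,000 × 1 × 6 = 600,000 bytes/s.
Duration = 3,069,600,000 / 600,000 = 5,116 s.
5,116 s / 60 = 85.27 minutes.

85.27 minutes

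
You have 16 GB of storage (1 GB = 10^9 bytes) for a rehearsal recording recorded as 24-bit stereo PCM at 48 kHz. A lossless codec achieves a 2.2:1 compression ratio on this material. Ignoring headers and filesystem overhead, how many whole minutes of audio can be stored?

Uncompressed byte rate = 48,000 × 3 × 2 = 288,000 bytes/s.
After 2.2:1 compression, effective rate ≈ 130909.09 bytes/s.
Capacity = 16 × 1,000,000,000 = 16,000,000,000 bytes.
16,000,000,000 / effective rate ≈ 122222.22 s → 2,037 minutes.

2,037 minutes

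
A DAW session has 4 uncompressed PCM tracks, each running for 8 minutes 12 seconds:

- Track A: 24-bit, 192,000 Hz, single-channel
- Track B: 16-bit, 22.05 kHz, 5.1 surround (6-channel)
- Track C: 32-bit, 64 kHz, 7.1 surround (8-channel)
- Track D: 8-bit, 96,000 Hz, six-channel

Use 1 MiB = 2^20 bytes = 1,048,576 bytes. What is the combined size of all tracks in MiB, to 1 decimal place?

8 minutes 12 seconds = 492 s.
Track A: 192,000 × 492 × 3 × 1 = 283,392,000 bytes.
Track B: 22,050 × 492 × 2 × 6 = 130,183,200 bytes.
Track C: 64,000 × 492 × 4 × 8 = 1,007,616,000 bytes.
Track D: 96,000 × 492 × 1 × 6 = 283,392,000 bytes.
Total = 1,704,583,200 bytes = 1625.6 MiB.

1625.6 MiB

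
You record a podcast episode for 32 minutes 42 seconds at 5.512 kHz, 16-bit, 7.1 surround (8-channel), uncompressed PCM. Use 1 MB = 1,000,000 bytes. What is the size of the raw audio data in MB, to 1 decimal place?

173.0 MB

Duration = 32 minutes 42 seconds = 1,962 s.
Bytes = 5,512 samples/s × 1,962 s × 2 bytes/sample × 8 ch = 173,032,704 bytes.
173,032,704 / 1,000,000 = 173.0 MB.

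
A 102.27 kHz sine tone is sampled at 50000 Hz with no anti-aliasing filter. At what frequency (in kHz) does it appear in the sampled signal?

2.27 kHz

Nyquist = 50,000/2 = 25,000 Hz; 102,270 Hz exceeds it.
Alias = |102,270 − 2×50,000| = |102,270 − 100,000| = 2,270 Hz = 2.27 kHz.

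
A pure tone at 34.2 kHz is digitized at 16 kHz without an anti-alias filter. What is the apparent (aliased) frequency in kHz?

Nyquist = 16,000/2 = 8,000 Hz; 34,200 Hz exceeds it.
Alias = |34,200 − 2×16,000| = |34,200 − 32,000| = 2,200 Hz = 2.2 kHz.

2.2 kHz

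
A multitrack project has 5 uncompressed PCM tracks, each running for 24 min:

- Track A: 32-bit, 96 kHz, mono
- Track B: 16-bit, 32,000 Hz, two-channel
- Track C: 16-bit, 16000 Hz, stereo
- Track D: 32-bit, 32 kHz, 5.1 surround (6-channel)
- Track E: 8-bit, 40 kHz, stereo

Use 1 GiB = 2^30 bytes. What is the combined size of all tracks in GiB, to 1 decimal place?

1.9 GiB

24 min = 1,440 s.
Track A: 96,000 × 1,440 × 4 × 1 = 552,960,000 bytes.
Track B: 32,000 × 1,440 × 2 × 2 = 184,320,000 bytes.
Track C: 16,000 × 1,440 × 2 × 2 = 92,160,000 bytes.
Track D: 32,000 × 1,440 × 4 × 6 = 1,105,920,000 bytes.
Track E: 40,000 × 1,440 × 1 × 2 = 115,200,000 bytes.
Total = 2,050,560,000 bytes = 1.9 GiB.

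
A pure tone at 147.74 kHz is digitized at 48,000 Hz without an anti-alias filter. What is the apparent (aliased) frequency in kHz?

Nyquist = 48,000/2 = 24,000 Hz; 147,740 Hz exceeds it.
Alias = |147,740 − 3×48,000| = |147,740 − 144,000| = 3,740 Hz = 3.74 kHz.

3.74 kHz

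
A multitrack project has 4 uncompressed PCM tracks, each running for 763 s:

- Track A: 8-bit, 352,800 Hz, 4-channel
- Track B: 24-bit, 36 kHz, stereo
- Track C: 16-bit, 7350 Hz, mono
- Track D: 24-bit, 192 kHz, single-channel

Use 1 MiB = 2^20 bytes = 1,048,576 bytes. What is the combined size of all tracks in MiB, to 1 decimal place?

1613.9 MiB

Track A: 352,800 × 763 × 1 × 4 = 1,076,745,600 bytes.
Track B: 36,000 × 763 × 3 × 2 = 164,808,000 bytes.
Track C: 7,350 × 763 × 2 × 1 = 11,216,100 bytes.
Track D: 192,000 × 763 × 3 × 1 = 439,488,000 bytes.
Total = 1,692,257,700 bytes = 1613.9 MiB.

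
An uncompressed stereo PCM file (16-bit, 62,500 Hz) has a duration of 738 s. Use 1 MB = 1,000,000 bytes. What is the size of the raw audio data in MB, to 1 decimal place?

Bytes = 62,500 samples/s × 738 s × 2 bytes/sample × 2 ch = 184,500,000 bytes.
184,500,000 / 1,000,000 = 184.5 MB.

184.5 MB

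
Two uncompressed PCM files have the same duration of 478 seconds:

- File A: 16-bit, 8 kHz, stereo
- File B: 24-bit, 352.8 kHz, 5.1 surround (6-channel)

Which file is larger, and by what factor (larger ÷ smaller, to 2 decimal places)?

File B, by a factor of 198.45

File A: 8,000 × 2 × 2 = 32,000 bytes/s.
File B: 352,800 × 3 × 6 = 6,350,400 bytes/s.
File B is larger; ratio = 3,035,491,200 / 15,296,000 = 198.45.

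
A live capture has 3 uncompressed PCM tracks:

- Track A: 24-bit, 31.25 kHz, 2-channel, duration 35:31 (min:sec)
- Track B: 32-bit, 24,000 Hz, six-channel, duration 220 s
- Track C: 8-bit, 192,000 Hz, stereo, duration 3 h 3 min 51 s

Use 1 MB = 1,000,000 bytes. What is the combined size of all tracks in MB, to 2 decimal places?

Track A: 35:31 (min:sec) = 2,131 s; 31,250 × 2,131 × 3 × 2 = 399,562,500 bytes.
Track B: 24,000 × 220 × 4 × 6 = 126,720,000 bytes.
Track C: 3 h 3 min 51 s = 11,031 s; 192,000 × 11,031 × 1 × 2 = 4,235,904,000 bytes.
Total = 4,762,186,500 bytes = 4762.19 MB.

4762.19 MB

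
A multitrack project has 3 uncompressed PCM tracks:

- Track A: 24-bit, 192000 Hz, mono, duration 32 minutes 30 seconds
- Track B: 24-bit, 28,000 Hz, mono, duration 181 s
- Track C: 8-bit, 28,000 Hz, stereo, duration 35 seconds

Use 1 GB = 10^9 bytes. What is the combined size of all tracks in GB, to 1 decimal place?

1.1 GB

Track A: 32 minutes 30 seconds = 1,950 s; 192,000 × 1,950 × 3 × 1 = 1,123,200,000 bytes.
Track B: 28,000 × 181 × 3 × 1 = 15,204,000 bytes.
Track C: 28,000 × 35 × 1 × 2 = 1,960,000 bytes.
Total = 1,140,364,000 bytes = 1.1 GB.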